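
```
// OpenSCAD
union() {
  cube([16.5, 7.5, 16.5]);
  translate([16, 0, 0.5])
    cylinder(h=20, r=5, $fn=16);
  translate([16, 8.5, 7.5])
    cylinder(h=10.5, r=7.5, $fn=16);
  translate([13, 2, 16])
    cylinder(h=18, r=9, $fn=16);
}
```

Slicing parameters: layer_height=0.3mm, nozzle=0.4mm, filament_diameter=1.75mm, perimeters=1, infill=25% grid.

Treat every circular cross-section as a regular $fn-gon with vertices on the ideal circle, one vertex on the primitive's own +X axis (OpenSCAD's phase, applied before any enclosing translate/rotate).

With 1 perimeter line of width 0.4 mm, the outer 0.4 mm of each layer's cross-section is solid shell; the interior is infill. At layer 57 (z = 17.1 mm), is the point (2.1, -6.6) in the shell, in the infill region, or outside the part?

outside

At z = 17.1 mm: the cube is not intersected at this z (z outside [0, 16.5]); the cylinder at (16, 0): section is a regular 16-gon, circumradius r=5; the r=7.5 cylinder at (16, 8.5) contributes a regular 16-gon of circumradius 7.5; the cylinder at (13, 2): section is a regular 16-gon, circumradius r=9; Taking the union: the regions partially overlap (shared area 171.22 mm²), so overlapping operands fuse into one piece — 1 connected region. Overall, the cross-section is a single solid region. The nearest boundary edge runs (6.64, -4.36)→(4.69, -1.44); distance from the point to it = 5.01 mm. The point is not inside any of the regions above, so it lies outside the cross-section (5.01 mm from the nearest boundary).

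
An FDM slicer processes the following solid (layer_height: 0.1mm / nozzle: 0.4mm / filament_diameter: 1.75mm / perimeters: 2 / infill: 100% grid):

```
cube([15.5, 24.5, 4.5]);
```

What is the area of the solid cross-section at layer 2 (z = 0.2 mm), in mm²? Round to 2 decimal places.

379.75 mm²

At z = 0.2 mm: the 15.5×24.5 cube contributes its full rectangle (area 379.75 mm²). Overall, the cross-section is a single solid region. Net area = 379.75 mm².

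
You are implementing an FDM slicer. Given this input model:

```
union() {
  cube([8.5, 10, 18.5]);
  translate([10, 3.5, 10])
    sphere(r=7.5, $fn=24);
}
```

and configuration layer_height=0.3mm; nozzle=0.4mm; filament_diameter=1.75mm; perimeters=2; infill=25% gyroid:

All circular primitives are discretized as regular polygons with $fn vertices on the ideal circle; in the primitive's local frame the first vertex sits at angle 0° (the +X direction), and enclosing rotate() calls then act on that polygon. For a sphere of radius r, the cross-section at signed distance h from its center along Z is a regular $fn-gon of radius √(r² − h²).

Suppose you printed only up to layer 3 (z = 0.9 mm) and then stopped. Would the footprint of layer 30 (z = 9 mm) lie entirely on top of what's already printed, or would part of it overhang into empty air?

Compare the two slices. At z = 0.9: the 8.5×10 cube contributes its full rectangle (area 85.00 mm²); the sphere at (10, 3.5) is absent (|z−center|=9.100 > r=7.5); Combining (union): only the 8.5×10 cube is present, so the union is just that shape — area = 85.00 mm². At z = 9: the cube (footprint 8.5×10) is included at this height (area 85.00 mm²); the r=7.5 sphere at (10, 3.5) contributes a regular 24-gon of circumradius √(7.5²−1²) = 7.433 (area = (24/2)·7.433²·sin(360°/24) = 171.60 mm²); Taking the union: the regions partially overlap — summed areas 256.60 mm² minus the doubly-counted overlap 50.65 mm² gives 205.95 mm² — area = 205.95 mm². Checking containment: at z = 9 the cross-section extends beyond the z = 0.9 cross-section by about 120.95 mm².

part overhangs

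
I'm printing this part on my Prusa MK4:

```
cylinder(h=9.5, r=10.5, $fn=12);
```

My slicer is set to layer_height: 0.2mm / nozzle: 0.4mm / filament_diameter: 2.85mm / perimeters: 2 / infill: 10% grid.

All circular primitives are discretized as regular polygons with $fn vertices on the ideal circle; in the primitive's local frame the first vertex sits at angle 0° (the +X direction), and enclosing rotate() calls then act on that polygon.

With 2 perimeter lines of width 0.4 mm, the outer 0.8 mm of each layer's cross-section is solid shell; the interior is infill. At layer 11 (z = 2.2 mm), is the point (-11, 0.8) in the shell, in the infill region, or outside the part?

At z = 2.2 mm: the r=10.5 cylinder contributes a regular 12-gon of circumradius 10.5. Overall, the cross-section is a single solid region. The nearest boundary edge runs (-9.09, 5.25)→(-10.50, 0.00); distance from the point to it = 0.69 mm. The point is not inside any of the regions above, so it lies outside the cross-section (0.69 mm from the nearest boundary).

outside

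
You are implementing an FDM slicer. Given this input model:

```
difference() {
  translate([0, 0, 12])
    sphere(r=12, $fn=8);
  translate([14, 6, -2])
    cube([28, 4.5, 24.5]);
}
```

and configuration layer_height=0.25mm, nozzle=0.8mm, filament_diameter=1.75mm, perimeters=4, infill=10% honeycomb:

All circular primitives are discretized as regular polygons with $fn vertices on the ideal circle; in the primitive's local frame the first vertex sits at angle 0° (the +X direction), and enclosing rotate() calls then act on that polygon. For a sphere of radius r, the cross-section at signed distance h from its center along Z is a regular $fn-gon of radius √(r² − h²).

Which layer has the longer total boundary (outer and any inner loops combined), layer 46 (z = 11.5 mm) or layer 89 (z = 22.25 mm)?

layer 46 (z = 11.5 mm)

Layer 46 (z = 11.5): the sphere: section is a regular 8-gon, circumradius = √(r²−h²) = √(12²−0.5²) = 11.990 (perimeter = 2·8·11.990·sin(180°/8) = 73.41 mm); the cube at (14, 6) (footprint 28×4.5) is included at this height (perimeter 65.00 mm); Subtracting the remaining from the first: starting from the r=12 sphere, the 28×4.5 cube at (14, 6) misses the remaining region (no effect) — boundary = 73.41 mm. So its perimeter = 73.41 mm. Layer 89 (z = 22.25): the r=12 sphere contributes a regular 8-gon of circumradius √(12²−10.25²) = 6.240 (perimeter = 2·8·6.240·sin(180°/8) = 38.21 mm); the cube at (14, 6) (footprint 28×4.5) is included at this height (perimeter 65.00 mm); Subtracting the remaining from the first: starting from the r=12 sphere, the 28×4.5 cube at (14, 6) misses the remaining region (no effect) — boundary = 38.21 mm. So its perimeter = 38.21 mm. Layer 46 is larger (73.41 vs 38.21 mm).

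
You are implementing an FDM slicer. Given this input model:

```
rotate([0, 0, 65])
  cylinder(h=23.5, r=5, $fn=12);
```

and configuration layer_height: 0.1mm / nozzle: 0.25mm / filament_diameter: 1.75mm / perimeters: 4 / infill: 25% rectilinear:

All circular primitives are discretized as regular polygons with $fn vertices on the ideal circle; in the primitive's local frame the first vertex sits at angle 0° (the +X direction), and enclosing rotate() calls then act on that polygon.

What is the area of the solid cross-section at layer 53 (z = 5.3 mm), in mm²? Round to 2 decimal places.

75.00 mm²

At z = 5.3 mm: the cylinder: section is a regular 12-gon, circumradius r=5 (area = (12/2)·5.000²·sin(360°/12) = 75.00 mm²); (whole slice rotated 65° about Z — lengths, areas and connectivity unchanged). Overall, the cross-section is a single solid region. Net area = 75.00 mm².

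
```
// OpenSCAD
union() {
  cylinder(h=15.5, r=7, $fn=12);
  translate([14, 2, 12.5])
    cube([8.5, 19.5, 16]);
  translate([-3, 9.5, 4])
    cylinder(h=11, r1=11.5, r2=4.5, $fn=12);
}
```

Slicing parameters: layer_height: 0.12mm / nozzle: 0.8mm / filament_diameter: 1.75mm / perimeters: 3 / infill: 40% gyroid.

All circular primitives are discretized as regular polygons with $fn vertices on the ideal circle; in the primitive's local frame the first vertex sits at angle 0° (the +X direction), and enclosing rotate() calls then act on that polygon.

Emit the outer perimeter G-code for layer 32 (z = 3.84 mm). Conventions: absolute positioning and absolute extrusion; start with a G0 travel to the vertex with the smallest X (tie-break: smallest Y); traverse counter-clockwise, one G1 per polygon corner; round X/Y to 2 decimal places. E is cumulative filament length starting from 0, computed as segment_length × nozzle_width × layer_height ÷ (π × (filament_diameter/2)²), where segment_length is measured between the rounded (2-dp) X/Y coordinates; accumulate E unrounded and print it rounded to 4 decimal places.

At z = 3.84 mm: the r=7 cylinder contributes a regular 12-gon of circumradius 7; the cube at (14, 2) does not reach this height (z outside [12.5, 28.5]); the cone at (-3, 9.5) is absent (z outside [4, 15]); Taking the union: only the r=7 cylinder is present, so the union is just that shape — 1 connected region. The outline is a single polygon with 12 vertices. Extrusion per mm of travel: 0.8 × 0.12 / (π × 0.875²) = 0.039912. Accumulating E over each segment gives final E = 1.7351.

G0 X-7.00 Y0.00 Z3.84
G1 X-6.06 Y-3.50 E0.1446
G1 X-3.50 Y-6.06 E0.2891
G1 X0.00 Y-7.00 E0.4338
G1 X3.50 Y-6.06 E0.5784
G1 X6.06 Y-3.50 E0.7229
G1 X7.00 Y0.00 E0.8676
G1 X6.06 Y3.50 E1.0122
G1 X3.50 Y6.06 E1.1567
G1 X0.00 Y7.00 E1.3013
G1 X-3.50 Y6.06 E1.4460
G1 X-6.06 Y3.50 E1.5905
G1 X-7.00 Y0.00 E1.7351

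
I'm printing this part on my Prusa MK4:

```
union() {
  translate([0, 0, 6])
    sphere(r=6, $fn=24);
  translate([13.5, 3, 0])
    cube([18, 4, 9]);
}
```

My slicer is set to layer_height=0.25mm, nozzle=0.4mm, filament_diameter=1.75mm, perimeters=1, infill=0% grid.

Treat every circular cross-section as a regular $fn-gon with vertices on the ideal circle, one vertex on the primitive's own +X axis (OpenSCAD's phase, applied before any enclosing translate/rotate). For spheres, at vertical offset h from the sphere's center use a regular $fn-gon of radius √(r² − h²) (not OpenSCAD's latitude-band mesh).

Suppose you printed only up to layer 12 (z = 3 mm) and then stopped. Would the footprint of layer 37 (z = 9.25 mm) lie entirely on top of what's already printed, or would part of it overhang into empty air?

entirely on top

Compare the two slices. At z = 3: the r=6 sphere slices to a regular 24-gon of circumradius 5.196 (√(r²−h²) with h=3 from center) (area = (24/2)·5.196²·sin(360°/24) = 83.86 mm²); the 18×4 cube at (13.5, 3) contributes its full rectangle (area 72.00 mm²); Merging all regions: the 2 present regions are separate (no shared area or edge), so areas and boundary lengths simply add and each stays a separate island — area = 155.86 mm². At z = 9.25: the r=6 sphere slices to a regular 24-gon of circumradius 5.044 (√(r²−h²) with h=3.25 from center) (area = (24/2)·5.044²·sin(360°/24) = 79.00 mm²); the cube at (13.5, 3) does not reach this height (z outside [0, 9]); Combining (union): only the r=6 sphere is present, so the union is just that shape — area = 79.00 mm². Checking containment: the cross-section at z = 9.25 is a subset of the cross-section at z = 3.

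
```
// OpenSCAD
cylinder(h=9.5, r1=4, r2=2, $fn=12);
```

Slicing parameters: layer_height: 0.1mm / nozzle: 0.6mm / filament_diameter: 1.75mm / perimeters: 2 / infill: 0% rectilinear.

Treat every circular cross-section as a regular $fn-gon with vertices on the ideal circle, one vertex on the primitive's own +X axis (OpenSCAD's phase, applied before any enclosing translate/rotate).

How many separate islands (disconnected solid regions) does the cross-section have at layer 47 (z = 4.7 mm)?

At z = 4.7 mm: the cone contributes a regular 12-gon of circumradius 3.011 (interpolated between r1=4 and r2=2 at t=0.495). Overall, the cross-section is a single solid region. Island count = 1.

1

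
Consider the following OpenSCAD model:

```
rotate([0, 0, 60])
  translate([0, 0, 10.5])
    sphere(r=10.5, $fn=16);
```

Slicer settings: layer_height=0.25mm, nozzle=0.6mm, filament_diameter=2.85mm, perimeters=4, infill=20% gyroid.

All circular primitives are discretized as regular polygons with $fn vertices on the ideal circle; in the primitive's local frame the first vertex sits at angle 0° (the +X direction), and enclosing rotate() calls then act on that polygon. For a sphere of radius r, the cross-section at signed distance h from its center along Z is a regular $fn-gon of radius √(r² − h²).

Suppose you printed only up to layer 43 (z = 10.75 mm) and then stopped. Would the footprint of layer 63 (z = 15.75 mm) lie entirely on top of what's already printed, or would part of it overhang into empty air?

entirely on top

Compare the two slices. At z = 10.75: the r=10.5 sphere contributes a regular 16-gon of circumradius √(10.5²−0.25²) = 10.497 (area = (16/2)·10.497²·sin(360°/16) = 337.34 mm²); (whole slice rotated 60° about Z — lengths, areas and connectivity unchanged). At z = 15.75: the r=10.5 sphere contributes a regular 16-gon of circumradius √(10.5²−5.25²) = 9.093 (area = (16/2)·9.093²·sin(360°/16) = 253.15 mm²); (whole slice rotated 60° about Z — lengths, areas and connectivity unchanged). Checking containment: the cross-section at z = 15.75 is a subset of the cross-section at z = 10.75.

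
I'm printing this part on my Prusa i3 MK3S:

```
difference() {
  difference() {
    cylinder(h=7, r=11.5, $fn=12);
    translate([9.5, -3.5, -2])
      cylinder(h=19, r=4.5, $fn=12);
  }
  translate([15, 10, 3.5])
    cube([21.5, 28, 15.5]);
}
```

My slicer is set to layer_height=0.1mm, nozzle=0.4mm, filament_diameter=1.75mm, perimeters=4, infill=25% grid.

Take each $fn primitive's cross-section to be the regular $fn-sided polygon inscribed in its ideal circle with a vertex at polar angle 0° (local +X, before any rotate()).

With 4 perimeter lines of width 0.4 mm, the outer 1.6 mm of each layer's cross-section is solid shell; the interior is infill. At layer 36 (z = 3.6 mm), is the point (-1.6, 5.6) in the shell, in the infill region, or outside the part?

infill

At z = 3.6 mm: the cylinder: section is a regular 12-gon, circumradius r=11.5; the r=4.5 cylinder at (9.5, -3.5) gives a regular 12-gon of circumradius 4.5 (constant along its height); Taking the first minus the rest: starting from the r=11.5 cylinder, the r=4.5 cylinder at (9.5, -3.5) partially overlaps it — only the 37.72 mm² overlap (of its 60.75 mm²) is removed, clipping the outline — 1 connected region; the 21.5×28 cube at (15, 10) contributes its full rectangle; Taking the first minus the rest: starting from the result so far, the 21.5×28 cube at (15, 10) misses the remaining region (no effect) — 1 connected region. Overall, the cross-section is a single solid region. The nearest boundary edge runs (-5.75, 9.96)→(0.00, 11.50); distance from the point to it = 5.28 mm. The point is inside the cross-section and 5.28 mm from the nearest boundary — more than the 1.6 mm shell width (4 × 0.4), so it's in the infill interior.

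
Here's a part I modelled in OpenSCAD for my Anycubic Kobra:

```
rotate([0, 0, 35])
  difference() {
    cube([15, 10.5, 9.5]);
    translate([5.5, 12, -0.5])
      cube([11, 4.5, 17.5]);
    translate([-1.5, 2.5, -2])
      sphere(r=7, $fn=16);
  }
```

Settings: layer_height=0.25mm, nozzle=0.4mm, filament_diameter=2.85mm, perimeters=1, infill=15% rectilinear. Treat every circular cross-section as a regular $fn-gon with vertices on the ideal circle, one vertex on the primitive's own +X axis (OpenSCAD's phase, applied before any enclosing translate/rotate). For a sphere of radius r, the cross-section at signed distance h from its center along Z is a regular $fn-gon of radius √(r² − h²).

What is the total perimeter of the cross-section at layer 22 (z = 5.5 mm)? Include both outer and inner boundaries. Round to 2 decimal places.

51.00 mm

At z = 5.5 mm: the cube is present — its section is the full 15×10.5 rectangle (perimeter 51.00 mm); the cube at (5.5, 12) is present — its section is the full 11×4.5 rectangle (perimeter 31.00 mm); the sphere at (-1.5, 2.5) is not intersected at this z (|z−center|=7.500 > r=7); After the difference (first − rest): starting from the 15×10.5 cube, the 11×4.5 cube at (5.5, 12) misses the remaining region (no effect) — boundary = 51.00 mm; (whole slice rotated 35° about Z — lengths, areas and connectivity unchanged). Overall, the cross-section is a single solid region. Total boundary length (outer) = 51.00 mm.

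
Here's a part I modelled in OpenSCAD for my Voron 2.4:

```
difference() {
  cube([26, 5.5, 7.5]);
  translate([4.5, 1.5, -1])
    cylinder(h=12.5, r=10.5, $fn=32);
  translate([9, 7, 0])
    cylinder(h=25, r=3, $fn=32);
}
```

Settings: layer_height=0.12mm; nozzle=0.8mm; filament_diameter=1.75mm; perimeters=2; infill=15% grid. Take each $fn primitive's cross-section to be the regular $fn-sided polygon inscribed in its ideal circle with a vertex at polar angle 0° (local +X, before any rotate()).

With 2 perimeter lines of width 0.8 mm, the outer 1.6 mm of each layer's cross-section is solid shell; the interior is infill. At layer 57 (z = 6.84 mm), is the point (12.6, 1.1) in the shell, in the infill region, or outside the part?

outside

At z = 6.84 mm: the 26×5.5 cube contributes its full rectangle; the r=10.5 cylinder at (4.5, 1.5) contributes a regular 32-gon of circumradius 10.5; the r=3 cylinder at (9, 7) contributes a regular 32-gon of circumradius 3; Taking the first minus the rest: starting from the 26×5.5 cube, the r=10.5 cylinder at (4.5, 1.5) partially overlaps it — only the 81.21 mm² overlap (of its 344.14 mm²) is removed, clipping the outline; the r=3 cylinder at (9, 7) misses the remaining region (no effect) — 1 connected region. Overall, the cross-section is a single solid region. The nearest boundary edge runs (14.85, 0.00)→(15.00, 1.50); distance from the point to it = 2.35 mm. The point is not inside any of the regions above, so it lies outside the cross-section (2.35 mm from the nearest boundary).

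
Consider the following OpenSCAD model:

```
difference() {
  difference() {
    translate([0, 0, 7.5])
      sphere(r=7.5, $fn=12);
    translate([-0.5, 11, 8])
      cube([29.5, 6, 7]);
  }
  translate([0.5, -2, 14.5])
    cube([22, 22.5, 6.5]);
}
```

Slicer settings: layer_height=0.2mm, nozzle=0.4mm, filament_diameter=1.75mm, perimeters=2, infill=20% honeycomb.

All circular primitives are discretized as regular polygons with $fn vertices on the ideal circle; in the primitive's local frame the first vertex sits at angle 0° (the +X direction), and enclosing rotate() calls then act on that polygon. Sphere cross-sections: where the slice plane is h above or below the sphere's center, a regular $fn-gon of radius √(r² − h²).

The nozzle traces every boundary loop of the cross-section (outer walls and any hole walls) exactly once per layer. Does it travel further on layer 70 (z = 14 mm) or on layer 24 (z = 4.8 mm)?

Layer 70 (z = 14): the sphere: section is a regular 12-gon, circumradius = √(r²−h²) = √(7.5²−6.5²) = 3.742 (perimeter = 2·12·3.742·sin(180°/12) = 23.24 mm); the cube at (-0.5, 11) is present — its section is the full 29.5×6 rectangle (perimeter 71.00 mm); After the difference (first − rest): starting from the r=7.5 sphere, the 29.5×6 cube at (-0.5, 11) misses the remaining region (no effect) — boundary = 23.24 mm; the cube at (0.5, -2) is absent (z outside [14.5, 21]); Taking the first minus the rest: none of the subtracted shapes is present at this height, so the result so far is unchanged — boundary = 23.24 mm. So its perimeter = 23.24 mm. Layer 24 (z = 4.8): the r=7.5 sphere contributes a regular 12-gon of circumradius √(7.5²−2.7²) = 6.997 (perimeter = 2·12·6.997·sin(180°/12) = 43.46 mm); the cube at (-0.5, 11) is not intersected at this z (z outside [8, 15]); After the difference (first − rest): none of the subtracted shapes is present at this height, so the r=7.5 sphere is unchanged — boundary = 43.46 mm; the cube at (0.5, -2) does not reach this height (z outside [14.5, 21]); Taking the first minus the rest: none of the subtracted shapes is present at this height, so that combined region is unchanged — boundary = 43.46 mm. So its perimeter = 43.46 mm. Layer 24 is larger (43.46 vs 23.24 mm).

layer 24 (z = 4.8 mm)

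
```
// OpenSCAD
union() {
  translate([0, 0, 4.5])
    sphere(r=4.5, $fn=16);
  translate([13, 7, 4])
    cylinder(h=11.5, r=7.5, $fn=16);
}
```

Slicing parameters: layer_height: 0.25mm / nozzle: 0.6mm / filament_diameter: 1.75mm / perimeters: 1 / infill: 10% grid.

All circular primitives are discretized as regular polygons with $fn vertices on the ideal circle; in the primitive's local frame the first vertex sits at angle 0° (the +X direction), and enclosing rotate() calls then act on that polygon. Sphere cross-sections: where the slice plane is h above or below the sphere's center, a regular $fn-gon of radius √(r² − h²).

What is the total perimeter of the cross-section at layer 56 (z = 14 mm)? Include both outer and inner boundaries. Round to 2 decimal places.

At z = 14 mm: the sphere does not reach this height (|z−center|=9.500 > r=4.5); the cylinder at (13, 7): section is a regular 16-gon, circumradius r=7.5 (perimeter = 2·16·7.500·sin(180°/16) = 46.82 mm); Taking the union: only the r=7.5 cylinder at (13, 7) is present, so the union is just that shape — boundary = 46.82 mm. Overall, the cross-section is a single solid region. Total boundary length (outer) = 46.82 mm.

46.82 mm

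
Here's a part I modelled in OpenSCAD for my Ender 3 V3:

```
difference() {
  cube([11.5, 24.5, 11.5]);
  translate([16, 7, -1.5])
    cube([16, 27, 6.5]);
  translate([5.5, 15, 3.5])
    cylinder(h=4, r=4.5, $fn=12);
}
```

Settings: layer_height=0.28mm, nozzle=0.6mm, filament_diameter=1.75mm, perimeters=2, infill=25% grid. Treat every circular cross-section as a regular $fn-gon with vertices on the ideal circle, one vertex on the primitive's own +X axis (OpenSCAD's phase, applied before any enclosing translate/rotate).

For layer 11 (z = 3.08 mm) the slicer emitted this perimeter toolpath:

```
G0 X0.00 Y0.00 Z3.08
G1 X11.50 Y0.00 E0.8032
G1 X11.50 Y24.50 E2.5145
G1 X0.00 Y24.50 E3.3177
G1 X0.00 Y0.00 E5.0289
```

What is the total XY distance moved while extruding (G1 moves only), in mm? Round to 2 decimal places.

Sum the Euclidean lengths of each G1 segment: total = 72.00 mm.

72.00 mm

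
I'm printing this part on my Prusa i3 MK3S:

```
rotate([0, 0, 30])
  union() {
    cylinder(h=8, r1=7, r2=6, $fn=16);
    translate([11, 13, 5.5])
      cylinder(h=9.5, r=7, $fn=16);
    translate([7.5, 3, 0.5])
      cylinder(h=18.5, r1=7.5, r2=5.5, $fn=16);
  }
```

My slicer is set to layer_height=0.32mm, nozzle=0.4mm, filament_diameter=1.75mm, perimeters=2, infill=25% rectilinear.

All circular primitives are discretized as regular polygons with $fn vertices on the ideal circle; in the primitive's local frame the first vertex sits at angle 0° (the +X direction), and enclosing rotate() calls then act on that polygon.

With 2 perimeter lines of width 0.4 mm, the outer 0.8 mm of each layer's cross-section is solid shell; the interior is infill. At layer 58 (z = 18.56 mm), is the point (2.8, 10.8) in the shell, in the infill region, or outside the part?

At z = 18.56 mm: the cone is absent (z outside [0, 8]); the cylinder at (11, 13) is absent (z outside [5.5, 15]); the cone at (7.5, 3): at t=0.976 of its height the radius interpolates to r₁+(r₂−r₁)t = 5.548, giving a regular 16-gon of that circumradius; Combining (union): only the cone at (7.5, 3) is present, so the union is just that shape — 1 connected region; (whole slice rotated 30° about Z — lengths, areas and connectivity unchanged). Overall, the cross-section is a single solid region. Undo the 30° rotation: the query point maps to (7.825, 7.953) in the un-rotated model frame. The nearest boundary edge runs (9.62, 8.13)→(7.50, 8.55); distance from the point to it = 0.52 mm. The point is inside the cross-section, 0.52 mm from the nearest boundary — within the 0.8 mm shell band (2 × 0.4).

shell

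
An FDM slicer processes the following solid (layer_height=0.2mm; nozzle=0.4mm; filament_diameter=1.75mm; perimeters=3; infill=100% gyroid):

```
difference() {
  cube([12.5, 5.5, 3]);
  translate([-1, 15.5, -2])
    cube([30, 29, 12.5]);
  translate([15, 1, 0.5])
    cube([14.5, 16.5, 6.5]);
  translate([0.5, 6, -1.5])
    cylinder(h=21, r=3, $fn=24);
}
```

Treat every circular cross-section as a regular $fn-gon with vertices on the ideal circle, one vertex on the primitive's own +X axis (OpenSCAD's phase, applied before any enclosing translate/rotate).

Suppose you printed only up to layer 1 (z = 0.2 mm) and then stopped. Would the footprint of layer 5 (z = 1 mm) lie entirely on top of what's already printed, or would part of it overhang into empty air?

Compare the two slices. At z = 0.2: the cube (footprint 12.5×5.5) is included at this height (area 68.75 mm²); the 30×29 cube at (-1, 15.5) contributes its full rectangle (area 870.00 mm²); the cube at (15, 1) does not reach this height (z outside [0.5, 7]); the r=3 cylinder at (0.5, 6) gives a regular 24-gon of circumradius 3 (constant along its height) (area = (24/2)·3.000²·sin(360°/24) = 27.95 mm²); After the difference (first − rest): starting from the 12.5×5.5 cube (68.75 mm²), the 30×29 cube at (-1, 15.5) misses the remaining region (no effect); the r=3 cylinder at (0.5, 6) partially overlaps it — only the 6.74 mm² overlap (of its 27.95 mm²) is removed, clipping the outline — area = 62.01 mm². At z = 1: the cube (footprint 12.5×5.5) is included at this height (area 68.75 mm²); the 30×29 cube at (-1, 15.5) contributes its full rectangle (area 870.00 mm²); the cube at (15, 1) (footprint 14.5×16.5) is included at this height (area 239.25 mm²); the r=3 cylinder at (0.5, 6) gives a regular 24-gon of circumradius 3 (constant along its height) (area = (24/2)·3.000²·sin(360°/24) = 27.95 mm²); After the difference (first − rest): starting from the 12.5×5.5 cube (68.75 mm²), the 30×29 cube at (-1, 15.5) misses the remaining region (no effect); the 14.5×16.5 cube at (15, 1) misses the remaining region (no effect); the r=3 cylinder at (0.5, 6) partially overlaps it — only the 6.74 mm² overlap (of its 27.95 mm²) is removed, clipping the outline — area = 62.01 mm². Checking containment: the cross-section at z = 1 is a subset of the cross-section at z = 0.2.

entirely on top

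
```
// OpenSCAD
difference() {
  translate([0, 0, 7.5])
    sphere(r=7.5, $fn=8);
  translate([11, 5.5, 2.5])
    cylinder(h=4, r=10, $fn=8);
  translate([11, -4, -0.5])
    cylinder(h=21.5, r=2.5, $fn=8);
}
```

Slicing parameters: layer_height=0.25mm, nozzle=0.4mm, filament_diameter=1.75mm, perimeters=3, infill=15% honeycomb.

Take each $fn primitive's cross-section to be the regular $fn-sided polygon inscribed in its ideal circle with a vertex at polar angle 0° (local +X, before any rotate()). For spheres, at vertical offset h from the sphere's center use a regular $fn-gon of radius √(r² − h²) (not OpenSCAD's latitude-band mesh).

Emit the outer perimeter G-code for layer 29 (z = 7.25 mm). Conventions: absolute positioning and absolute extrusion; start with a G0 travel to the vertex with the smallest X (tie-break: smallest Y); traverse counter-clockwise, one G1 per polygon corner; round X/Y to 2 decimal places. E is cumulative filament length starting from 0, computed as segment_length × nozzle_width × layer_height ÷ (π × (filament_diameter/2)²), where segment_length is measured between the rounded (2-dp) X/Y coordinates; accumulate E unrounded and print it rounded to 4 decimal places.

At z = 7.25 mm: the r=7.5 sphere slices to a regular 8-gon of circumradius 7.496 (√(r²−h²) with h=0.25 from center); the cylinder at (11, 5.5) is not intersected at this z (z outside [2.5, 6.5]); the r=2.5 cylinder at (11, -4) contributes a regular 8-gon of circumradius 2.5; Subtracting the remaining from the first: starting from the r=7.5 sphere, the r=2.5 cylinder at (11, -4) misses the remaining region (no effect) — 1 connected region. The outline is a single polygon with 8 vertices. Extrusion per mm of travel: 0.4 × 0.25 / (π × 0.875²) = 0.041575. Accumulating E over each segment gives final E = 1.9086.

G0 X-7.50 Y0.00 Z7.25
G1 X-5.30 Y-5.30 E0.2386
G1 X0.00 Y-7.50 E0.4772
G1 X5.30 Y-5.30 E0.7157
G1 X7.50 Y0.00 E0.9543
G1 X5.30 Y5.30 E1.1929
G1 X0.00 Y7.50 E1.4315
G1 X-5.30 Y5.30 E1.6700
G1 X-7.50 Y0.00 E1.9086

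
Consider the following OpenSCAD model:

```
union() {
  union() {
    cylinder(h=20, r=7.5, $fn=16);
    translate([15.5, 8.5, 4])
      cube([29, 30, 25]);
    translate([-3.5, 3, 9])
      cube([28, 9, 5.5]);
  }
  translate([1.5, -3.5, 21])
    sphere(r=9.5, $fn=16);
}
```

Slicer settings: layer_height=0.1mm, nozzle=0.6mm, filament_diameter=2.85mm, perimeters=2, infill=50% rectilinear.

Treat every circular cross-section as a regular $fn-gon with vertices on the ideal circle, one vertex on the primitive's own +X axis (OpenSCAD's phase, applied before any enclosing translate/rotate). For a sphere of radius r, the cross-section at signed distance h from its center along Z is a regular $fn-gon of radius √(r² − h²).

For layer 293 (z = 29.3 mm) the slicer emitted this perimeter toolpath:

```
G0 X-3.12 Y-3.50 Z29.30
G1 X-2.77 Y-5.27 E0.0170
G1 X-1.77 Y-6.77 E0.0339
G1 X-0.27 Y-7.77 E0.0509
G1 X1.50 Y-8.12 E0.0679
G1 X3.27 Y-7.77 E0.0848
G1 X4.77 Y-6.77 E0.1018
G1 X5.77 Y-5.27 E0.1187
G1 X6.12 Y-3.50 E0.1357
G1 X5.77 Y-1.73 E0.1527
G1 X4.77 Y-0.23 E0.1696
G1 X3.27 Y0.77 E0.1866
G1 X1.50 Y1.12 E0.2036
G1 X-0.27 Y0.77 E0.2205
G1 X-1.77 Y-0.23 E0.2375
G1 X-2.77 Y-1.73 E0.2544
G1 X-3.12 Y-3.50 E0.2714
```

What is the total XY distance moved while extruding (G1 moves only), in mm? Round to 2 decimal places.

28.86 mm

Sum the Euclidean lengths of each G1 segment: total = 28.86 mm.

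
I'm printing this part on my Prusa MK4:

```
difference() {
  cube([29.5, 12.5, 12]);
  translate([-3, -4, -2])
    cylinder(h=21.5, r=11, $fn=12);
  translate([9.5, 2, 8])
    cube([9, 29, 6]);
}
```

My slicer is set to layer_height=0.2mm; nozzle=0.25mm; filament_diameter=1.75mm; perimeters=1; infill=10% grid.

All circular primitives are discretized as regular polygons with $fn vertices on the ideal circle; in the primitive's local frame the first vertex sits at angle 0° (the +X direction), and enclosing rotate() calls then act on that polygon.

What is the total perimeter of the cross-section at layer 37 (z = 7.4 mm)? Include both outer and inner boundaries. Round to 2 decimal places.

80.71 mm

At z = 7.4 mm: the 29.5×12.5 cube contributes its full rectangle (perimeter 84.00 mm); the cylinder at (-3, -4): section is a regular 12-gon, circumradius r=11 (perimeter = 2·12·11.000·sin(180°/12) = 68.33 mm); the cube at (9.5, 2) is not intersected at this z (z outside [8, 14]); Subtracting the remaining from the first: starting from the 29.5×12.5 cube, the r=11 cylinder at (-3, -4) partially overlaps it — only the 29.10 mm² overlap (of its 363.00 mm²) is removed, clipping the outline — boundary = 80.71 mm. Overall, the cross-section is a single solid region. Total boundary length (outer) = 80.71 mm.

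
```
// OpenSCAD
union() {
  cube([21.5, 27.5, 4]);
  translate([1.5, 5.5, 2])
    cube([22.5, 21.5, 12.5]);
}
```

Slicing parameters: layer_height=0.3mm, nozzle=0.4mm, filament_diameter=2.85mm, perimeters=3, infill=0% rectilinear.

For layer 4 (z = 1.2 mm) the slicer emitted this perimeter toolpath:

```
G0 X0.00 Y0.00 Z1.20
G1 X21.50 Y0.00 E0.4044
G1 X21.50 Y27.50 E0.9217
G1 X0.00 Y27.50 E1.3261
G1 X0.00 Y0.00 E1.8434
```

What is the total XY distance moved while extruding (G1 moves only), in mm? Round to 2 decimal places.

Sum the Euclidean lengths of each G1 segment: total = 98.00 mm.

98.00 mm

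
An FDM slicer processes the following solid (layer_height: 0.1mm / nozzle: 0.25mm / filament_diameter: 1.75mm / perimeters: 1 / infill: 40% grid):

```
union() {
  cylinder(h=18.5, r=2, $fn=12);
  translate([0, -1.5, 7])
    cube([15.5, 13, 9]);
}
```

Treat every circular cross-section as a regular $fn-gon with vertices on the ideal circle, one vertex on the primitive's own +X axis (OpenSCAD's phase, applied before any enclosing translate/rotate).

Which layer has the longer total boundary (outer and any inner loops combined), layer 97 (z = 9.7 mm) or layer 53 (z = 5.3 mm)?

Layer 97 (z = 9.7): the r=2 cylinder gives a regular 12-gon of circumradius 2 (constant along its height) (perimeter = 2·12·2.000·sin(180°/12) = 12.42 mm); the 15.5×13 cube at (0, -1.5) contributes its full rectangle (perimeter 57.00 mm); Merging all regions: the regions partially overlap (shared area 5.61 mm²), so the edge portions inside another operand are dropped and the merged outline is re-measured after clipping — boundary = 59.84 mm. So its perimeter = 59.84 mm. Layer 53 (z = 5.3): the r=2 cylinder contributes a regular 12-gon of circumradius 2 (perimeter = 2·12·2.000·sin(180°/12) = 12.42 mm); the cube at (0, -1.5) is absent (z outside [7, 16]); Merging all regions: only the r=2 cylinder is present, so the union is just that shape — boundary = 12.42 mm. So its perimeter = 12.42 mm. Layer 97 is larger (59.84 vs 12.42 mm).

layer 97 (z = 9.7 mm)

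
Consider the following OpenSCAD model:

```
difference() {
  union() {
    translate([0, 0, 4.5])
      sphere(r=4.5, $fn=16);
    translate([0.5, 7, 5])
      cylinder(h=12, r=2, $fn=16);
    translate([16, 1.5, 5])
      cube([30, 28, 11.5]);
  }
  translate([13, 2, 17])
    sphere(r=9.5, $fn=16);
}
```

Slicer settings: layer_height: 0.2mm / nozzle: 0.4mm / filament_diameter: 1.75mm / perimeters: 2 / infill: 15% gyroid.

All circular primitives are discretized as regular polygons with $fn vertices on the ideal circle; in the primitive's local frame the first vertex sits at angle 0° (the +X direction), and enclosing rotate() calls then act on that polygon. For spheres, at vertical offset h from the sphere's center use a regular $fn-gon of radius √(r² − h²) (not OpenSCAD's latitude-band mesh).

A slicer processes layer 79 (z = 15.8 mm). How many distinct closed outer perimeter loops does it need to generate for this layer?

At z = 15.8 mm: the sphere is not intersected at this z (|z−center|=11.300 > r=4.5); the cylinder at (0.5, 7): section is a regular 16-gon, circumradius r=2; the cube at (16, 1.5) (footprint 30×28) is included at this height; Taking the union: the 2 present regions are separate (no shared area or edge), so areas and boundary lengths simply add and each stays a separate island — 2 connected regions; the r=9.5 sphere at (13, 2) slices to a regular 16-gon of circumradius 9.424 (√(r²−h²) with h=1.2 from center); After the difference (first − rest): starting from that combined region, the r=9.5 sphere at (13, 2) partially overlaps it — only the 43.78 mm² overlap (of its 271.89 mm²) is removed, clipping the outline — 2 connected regions. The result has 2 disconnected regions.

2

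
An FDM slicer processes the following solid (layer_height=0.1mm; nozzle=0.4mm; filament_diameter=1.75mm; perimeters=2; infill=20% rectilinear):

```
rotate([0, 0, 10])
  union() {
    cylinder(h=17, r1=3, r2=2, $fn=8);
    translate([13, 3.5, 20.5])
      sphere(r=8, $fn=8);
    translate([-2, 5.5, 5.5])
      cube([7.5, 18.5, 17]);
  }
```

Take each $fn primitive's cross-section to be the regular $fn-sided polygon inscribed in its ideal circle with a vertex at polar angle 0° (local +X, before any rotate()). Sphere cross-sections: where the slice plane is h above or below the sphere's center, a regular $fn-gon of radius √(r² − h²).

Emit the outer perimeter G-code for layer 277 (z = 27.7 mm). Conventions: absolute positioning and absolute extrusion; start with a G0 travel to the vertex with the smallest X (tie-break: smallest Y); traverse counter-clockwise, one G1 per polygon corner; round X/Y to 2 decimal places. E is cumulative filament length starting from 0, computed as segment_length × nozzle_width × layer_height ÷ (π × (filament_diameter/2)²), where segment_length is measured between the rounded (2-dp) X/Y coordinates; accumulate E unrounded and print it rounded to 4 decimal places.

At z = 27.7 mm: the cone does not reach this height (z outside [0, 17]); the r=8 sphere at (13, 3.5) slices to a regular 8-gon of circumradius 3.487 (√(r²−h²) with h=7.2 from center); the cube at (-2, 5.5) is absent (z outside [5.5, 22.5]); Taking the union: only the r=8 sphere at (13, 3.5) is present, so the union is just that shape — 1 connected region; (rotated 10° about Z; rotation is an isometry so areas/perimeters/island counts are preserved). The outline is a single polygon with 8 vertices. Extrusion per mm of travel: 0.4 × 0.1 / (π × 0.875²) = 0.016630. Accumulating E over each segment gives final E = 0.3550.

G0 X8.76 Y5.10 Z27.70
G1 X10.19 Y2.85 E0.0443
G1 X12.80 Y2.27 E0.0888
G1 X15.05 Y3.70 E0.1331
G1 X15.63 Y6.31 E0.1776
G1 X14.19 Y8.56 E0.2220
G1 X11.59 Y9.14 E0.2663
G1 X9.34 Y7.70 E0.3107
G1 X8.76 Y5.10 E0.3550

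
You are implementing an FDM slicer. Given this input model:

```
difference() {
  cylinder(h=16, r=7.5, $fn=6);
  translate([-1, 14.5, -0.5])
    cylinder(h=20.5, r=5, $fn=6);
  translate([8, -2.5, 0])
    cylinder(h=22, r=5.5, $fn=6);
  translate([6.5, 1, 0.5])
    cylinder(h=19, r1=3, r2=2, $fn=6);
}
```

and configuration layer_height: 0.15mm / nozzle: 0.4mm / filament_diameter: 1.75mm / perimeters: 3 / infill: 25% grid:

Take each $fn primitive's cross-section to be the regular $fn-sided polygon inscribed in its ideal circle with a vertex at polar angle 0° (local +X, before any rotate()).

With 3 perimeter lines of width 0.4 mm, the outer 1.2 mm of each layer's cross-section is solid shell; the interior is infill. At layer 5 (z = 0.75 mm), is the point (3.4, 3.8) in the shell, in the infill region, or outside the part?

At z = 0.75 mm: the r=7.5 cylinder contributes a regular 6-gon of circumradius 7.5; the r=5 cylinder at (-1, 14.5) gives a regular 6-gon of circumradius 5 (constant along its height); the r=5.5 cylinder at (8, -2.5) gives a regular 6-gon of circumradius 5.5 (constant along its height); the cone at (6.5, 1): at t=0.013 of its height the radius interpolates to r₁+(r₂−r₁)t = 2.987, giving a regular 6-gon of that circumradius; Taking the first minus the rest: starting from the r=7.5 cylinder, the r=5 cylinder at (-1, 14.5) misses the remaining region (no effect); the r=5.5 cylinder at (8, -2.5) partially overlaps it — only the 19.46 mm² overlap (of its 78.59 mm²) is removed, clipping the outline; the cone at (6.5, 1) partially overlaps it — only the 3.28 mm² overlap (of its 23.18 mm²) is removed, clipping the outline — 1 connected region. Overall, the cross-section is a single solid region. The nearest boundary edge runs (5.01, 3.59)→(3.51, 1.00); distance from the point to it = 1.50 mm. The point is inside the cross-section and 1.50 mm from the nearest boundary — more than the 1.2 mm shell width (3 × 0.4), so it's in the infill interior.

infill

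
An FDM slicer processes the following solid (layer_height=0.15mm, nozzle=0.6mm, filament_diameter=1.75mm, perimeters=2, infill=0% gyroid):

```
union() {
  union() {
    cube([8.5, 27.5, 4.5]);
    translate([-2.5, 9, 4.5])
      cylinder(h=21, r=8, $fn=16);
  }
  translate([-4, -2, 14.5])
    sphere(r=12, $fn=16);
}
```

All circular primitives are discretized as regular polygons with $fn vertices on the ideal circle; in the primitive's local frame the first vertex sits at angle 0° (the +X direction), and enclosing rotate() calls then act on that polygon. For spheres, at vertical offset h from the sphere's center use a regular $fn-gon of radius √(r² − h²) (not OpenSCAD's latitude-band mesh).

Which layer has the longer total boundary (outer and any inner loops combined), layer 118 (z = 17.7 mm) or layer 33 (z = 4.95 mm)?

layer 118 (z = 17.7 mm)

Layer 118 (z = 17.7): the cube is absent (z outside [0, 4.5]); the r=8 cylinder at (-2.5, 9) contributes a regular 16-gon of circumradius 8 (perimeter = 2·16·8.000·sin(180°/16) = 49.94 mm); Merging all regions: only the r=8 cylinder at (-2.5, 9) is present, so the union is just that shape — boundary = 49.94 mm; the r=12 sphere at (-4, -2) contributes a regular 16-gon of circumradius √(12²−3.2²) = 11.565 (perimeter = 2·16·11.565·sin(180°/16) = 72.20 mm); Combining (union): the regions partially overlap (shared area 88.14 mm²), so the edge portions inside another operand are dropped and the merged outline is re-measured after clipping — boundary = 85.86 mm. So its perimeter = 85.86 mm. Layer 33 (z = 4.95): the cube does not reach this height (z outside [0, 4.5]); the cylinder at (-2.5, 9): section is a regular 16-gon, circumradius r=8 (perimeter = 2·16·8.000·sin(180°/16) = 49.94 mm); Taking the union: only the r=8 cylinder at (-2.5, 9) is present, so the union is just that shape — boundary = 49.94 mm; the r=12 sphere at (-4, -2) slices to a regular 16-gon of circumradius 7.266 (√(r²−h²) with h=9.55 from center) (perimeter = 2·16·7.266·sin(180°/16) = 45.36 mm); Taking the union: the regions partially overlap (shared area 27.75 mm²), so the edge portions inside another operand are dropped and the merged outline is re-measured after clipping — boundary = 72.88 mm. So its perimeter = 72.88 mm. Layer 118 is larger (85.86 vs 72.88 mm).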